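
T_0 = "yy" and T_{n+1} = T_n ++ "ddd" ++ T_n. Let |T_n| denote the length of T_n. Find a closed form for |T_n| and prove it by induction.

Claim: |T_n| = 5·2^n − 3.

Base case: |T_0| = 2, and 5·2^0 − 3 = 2.
Assume |T_r| = 5·2^r − 3.
Then |T_{r+1}| = |T_r| + 3 + |T_r| = 2|T_r| + 3 = 2(5·2^r − 3) + 3 = 5·2^{r+1} − 6 + 3 = 5·2^{r+1} − 3.
Hence |T_n| = 5·2^n − 3 for every n ≥ 0, by induction.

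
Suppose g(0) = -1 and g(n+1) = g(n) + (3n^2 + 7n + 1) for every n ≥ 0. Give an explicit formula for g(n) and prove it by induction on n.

Claim: g(n) = n^3 + 2n^2 − 2n − 1.

Base case: g(0) = -1, and 0^3 + 2·0^2 − 2·0 − 1 = -1.
Assume g(m) = m^3 + 2m^2 − 2m − 1.
Then g(m+1) = g(m) + (3m^2 + 7m + 1) = (m^3 + 2m^2 − 2m − 1) + (3m^2 + 7m + 1) = m^3 + 5m^2 + 5m,
and (m+1)^3 + 2·(m+1)^2 − 2·(m+1) − 1 = m^3 + 5m^2 + 5m.
This completes the inductive step, so g(n) = n^3 + 2n^2 − 2n − 1 for all n ≥ 0.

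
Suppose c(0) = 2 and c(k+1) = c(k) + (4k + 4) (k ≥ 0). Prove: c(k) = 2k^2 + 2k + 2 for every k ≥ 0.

Base case: c(0) = 2, and 2·0^2 + 2·0 + 2 = 2.
Assume c(m) = 2m^2 + 2m + 2.
Then c(m+1) = c(m) + (4m + 4) = (2m^2 + 2m + 2) + (4m + 4) = 2m^2 + 6m + 6,
and 2·(m+1)^2 + 2·(m+1) + 2 = 2m^2 + 6m + 6.
Hence c(k) = 2k^2 + 2k + 2 for every k ≥ 0, by induction.

c(k) = 2k^2 + 2k + 2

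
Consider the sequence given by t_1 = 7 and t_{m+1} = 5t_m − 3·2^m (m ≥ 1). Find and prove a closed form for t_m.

Claim: t_m = 5^m + 2^m.

Base case: t_1 = 7, and 5^1 + 2^1 = 5 + 2 = 7.
Assume t_j = 5^j + 2^j for some j ≥ 1.
Then t_{j+1} = 5t_j − 3·2^j = 5·(5^j + 2^j) − 3·2^j = 5^{j+1} + 5·2^j − 3·2^j = 5^{j+1} + 2·2^j = 5^{j+1} + 2^{j+1}.
By induction, t_m = 5^m + 2^m for all m ≥ 1.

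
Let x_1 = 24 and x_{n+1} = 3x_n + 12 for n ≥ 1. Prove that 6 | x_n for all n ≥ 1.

Base case: x_1 = 24 = 6·4, so 6 | x_1.
Assume 6 | x_k, so x_k = 6t for some integer t.
Then x_{k+1} = 3x_k + 12 = 3·(6t) + 12 = 6(3t + 2), so 6 | x_{k+1}.
So the property holds for k+1, and by induction 6 | x_n for all n ≥ 1.

6 | x_n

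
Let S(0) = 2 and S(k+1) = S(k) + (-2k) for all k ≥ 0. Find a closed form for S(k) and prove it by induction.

Claim: S(k) = -k^2 + k + 2.

Base case: S(0) = 2, and -0^2 + 0 + 2 = 2.
Assume S(r) = -r^2 + r + 2.
Then S(r+1) = S(r) + (-2r) = (-r^2 + r + 2) + (-2r) = -r^2 − r + 2,
and -(r+1)^2 + (r+1) + 2 = -r^2 − r + 2.
By induction, S(k) = -k^2 + k + 2 for all k ≥ 0.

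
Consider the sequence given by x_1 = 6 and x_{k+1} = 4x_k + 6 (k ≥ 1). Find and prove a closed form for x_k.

Claim: x_k = 2·4^k − 2.

Base case: x_1 = 6, and 2·4^1 − 2 = 8 − 2 = 6.
Assume x_r = 2·4^r − 2 for some r ≥ 1.
Then x_{r+1} = 4x_r + 6 = 4·(2·4^r − 2) + 6 = 8·4^r − 8 + 6 = 2·4^{r+1} − 2.
This completes the inductive step, so x_k = 2·4^k − 2 for all k ≥ 1.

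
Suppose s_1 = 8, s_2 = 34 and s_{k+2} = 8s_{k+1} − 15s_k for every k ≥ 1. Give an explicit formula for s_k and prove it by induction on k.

Claim: s_k = 3^k + 5^k.

Base cases: s_1 = 8 and 3^1 + 5^1 = 8; s_2 = 34 and 3^2 + 5^2 = 34.
Assume s_j = 3^j + 5^j for all 1 ≤ j ≤ m, where m ≥ 2.
Then s_{m+1} = 8s_m − 15s_{m−1} = 8·(3^m + 5^m) − 15·(3^{m−1} + 5^{m−1}) = (8·3 − 15)3^{m−1} + (8·5 − 15)5^{m−1} = 9·3^{m−1} + 25·5^{m−1} = 3^{m+1} + 5^{m+1}.
So the formula holds for m+1, and by strong induction s_k = 3^k + 5^k for all k ≥ 1.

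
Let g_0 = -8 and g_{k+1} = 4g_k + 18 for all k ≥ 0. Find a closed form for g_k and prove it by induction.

Claim: g_k = -2·4^k − 6.

Base case: g_0 = -8, and -2·4^0 − 6 = -2 − 6 = -8.
Assume g_j = -2·4^j − 6 for some j ≥ 0.
Then g_{j+1} = 4g_j + 18 = 4·(-2·4^j − 6) + 18 = -8·4^j − 24 + 18 = -2·4^{j+1} − 6.
This completes the inductive step, so g_k = -2·4^k − 6 for all k ≥ 0.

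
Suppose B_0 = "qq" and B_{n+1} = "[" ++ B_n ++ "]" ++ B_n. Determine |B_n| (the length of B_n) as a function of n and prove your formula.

Claim: |B_n| = 2^{n+2} − 2.

Base case: |B_0| = 2, and 2^{0+2} − 2 = 2.
Assume |B_m| = 2^{m+2} − 2.
Then |B_{m+1}| = 1 + |B_m| + 1 + |B_m| = 2|B_m| + 2 = 2(2^{m+2} − 2) + 2 = 2^{m+3} − 4 + 2 = 2^{m+3} − 2.
This completes the inductive step, so |B_n| = 2^{n+2} − 2 for all n ≥ 0.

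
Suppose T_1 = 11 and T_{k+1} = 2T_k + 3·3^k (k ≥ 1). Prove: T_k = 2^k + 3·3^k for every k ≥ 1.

Base case: T_1 = 11, and 2^1 + 3·3^1 = 2 + 9 = 11.
Assume T_j = 2^j + 3·3^j for some j ≥ 1.
Then T_{j+1} = 2T_j + 3·3^j = 2·(2^j + 3·3^j) + 3·3^j = 2^{j+1} + 6·3^j + 3·3^j = 2^{j+1} + 9·3^j = 2^{j+1} + 3·3^{j+1}.
Hence T_k = 2^k + 3·3^k for every k ≥ 1, by induction.

T_k = 2^k + 3·3^k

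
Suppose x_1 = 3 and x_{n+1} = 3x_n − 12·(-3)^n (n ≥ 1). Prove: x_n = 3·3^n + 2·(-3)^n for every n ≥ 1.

Base case: x_1 = 3, and 3·3^1 + 2·(-3)^1 = 9 − 6 = 3.
Assume x_k = 3·3^k + 2·(-3)^k for some k ≥ 1.
Then x_{k+1} = 3x_k − 12·(-3)^k = 3·(3·3^k + 2·(-3)^k) − 12·(-3)^k = 3·3^{k+1} + 6·(-3)^k − 12·(-3)^k = 3·3^{k+1} − 6·(-3)^k = 3·3^{k+1} + 2·(-3)^{k+1}.
Hence x_n = 3·3^n + 2·(-3)^n for every n ≥ 1, by induction.

x_n = 3·3^n + 2·(-3)^n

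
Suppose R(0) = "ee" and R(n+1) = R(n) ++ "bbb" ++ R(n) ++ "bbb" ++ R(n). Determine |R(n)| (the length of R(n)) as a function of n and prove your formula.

Claim: |R(n)| = 5·3^n − 3.

Base case: |R(0)| = 2, and 5·3^0 − 3 = 2.
Assume |R(j)| = 5·3^j − 3.
Then |R(j+1)| = 3|R(j)| + 6 = 3(5·3^j − 3) + 6 = 5·3^{j+1} − 9 + 6 = 5·3^{j+1} − 3.
By induction, |R(n)| = 5·3^n − 3 for all n ≥ 0.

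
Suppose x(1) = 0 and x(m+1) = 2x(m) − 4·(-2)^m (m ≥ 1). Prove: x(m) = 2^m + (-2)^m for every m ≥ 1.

Base case: x(1) = 0, and 2^1 + (-2)^1 = 2 − 2 = 0.
Assume x(k) = 2^k + (-2)^k for some k ≥ 1.
Then x(k+1) = 2x(k) − 4·(-2)^k = 2·(2^k + (-2)^k) − 4·(-2)^k = 2^{k+1} + 2·(-2)^k − 4·(-2)^k = 2^{k+1} − 2·(-2)^k = 2^{k+1} + (-2)^{k+1}.
So the formula holds for k+1, and by induction x(m) = 2^m + (-2)^m for all m ≥ 1.

x(m) = 2^m + (-2)^m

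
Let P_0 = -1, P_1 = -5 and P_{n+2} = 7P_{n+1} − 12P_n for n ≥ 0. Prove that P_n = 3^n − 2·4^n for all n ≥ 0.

Base cases: P_0 = -1 and 3^0 − 2·4^0 = -1; P_1 = -5 and 3^1 − 2·4^1 = -5.
Assume P_j = 3^j − 2·4^j for all 0 ≤ j ≤ k, where k ≥ 1.
Then P_{k+1} = 7P_k − 12P_{k−1} = 7·(3^k − 2·4^k) − 12·(3^{k−1} − 2·4^{k−1}) = (7·3 − 12)3^{k−1} − 2·(7·4 − 12)4^{k−1} = 9·3^{k−1} − 32·4^{k−1} = 3^{k+1} − 2·4^{k+1}.
By strong induction, P_n = 3^n − 2·4^n for all n ≥ 0.

P_n = 3^n − 2·4^n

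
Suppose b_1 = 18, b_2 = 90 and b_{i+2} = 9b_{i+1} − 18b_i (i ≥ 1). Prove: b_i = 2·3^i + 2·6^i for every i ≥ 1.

Base cases: b_1 = 18 and 2·3^1 + 2·6^1 = 18; b_2 = 90 and 2·3^2 + 2·6^2 = 90.
Assume b_j = 2·3^j + 2·6^j for all 1 ≤ j ≤ r, where r ≥ 2.
Then b_{r+1} = 9b_r − 18b_{r−1} = 9·(2·3^r + 2·6^r) − 18·(2·3^{r−1} + 2·6^{r−1}) = 2·(9·3 − 18)3^{r−1} + 2·(9·6 − 18)6^{r−1} = 18·3^{r−1} + 72·6^{r−1} = 2·3^{r+1} + 2·6^{r+1}.
This completes the inductive step, so b_i = 2·3^i + 2·6^i for all i ≥ 1.

b_i = 2·3^i + 2·6^i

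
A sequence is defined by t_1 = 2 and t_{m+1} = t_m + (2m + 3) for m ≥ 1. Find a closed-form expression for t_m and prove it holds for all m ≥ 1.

Claim: t_m = m^2 + 2m − 1.

Base case: t_1 = 2, and 1^2 + 2·1 − 1 = 2.
Assume t_k = k^2 + 2k − 1.
Then t_{k+1} = t_k + (2k + 3) = (k^2 + 2k − 1) + (2k + 3) = k^2 + 4k + 2,
and (k+1)^2 + 2·(k+1) − 1 = k^2 + 4k + 2.
By induction, t_m = m^2 + 2m − 1 for all m ≥ 1.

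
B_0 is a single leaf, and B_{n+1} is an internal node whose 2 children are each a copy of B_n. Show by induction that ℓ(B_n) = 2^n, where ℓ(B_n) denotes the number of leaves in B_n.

Base case: ℓ(B_0) = 1, and 2^0 = 1.
Assume ℓ(B_m) = 2^m.
Then ℓ(B_{m+1}) = 2·ℓ(B_m) = 2·2^m = 2^{m+1}.
Hence ℓ(B_n) = 2^n for every n ≥ 0, by induction.

ℓ(B_n) = 2^n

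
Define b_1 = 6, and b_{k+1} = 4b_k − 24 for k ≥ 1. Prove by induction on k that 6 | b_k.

Base case: b_1 = 6 = 6·1, so 6 | b_1.
Assume 6 | b_m, so b_m = 6t for some integer t.
Then b_{m+1} = 4b_m − 24 = 4·(6t) − 24 = 6(4t − 4), so 6 | b_{m+1}.
So the property holds for m+1, and by induction 6 | b_k for all k ≥ 1.

6 | b_k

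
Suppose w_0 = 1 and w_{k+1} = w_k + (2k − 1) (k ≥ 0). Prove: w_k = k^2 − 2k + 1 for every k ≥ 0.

Base case: w_0 = 1, and 0^2 − 2·0 + 1 = 1.
Assume w_j = j^2 − 2j + 1.
Then w_{j+1} = w_j + (2j − 1) = (j^2 − 2j + 1) + (2j − 1) = j^2,
and (j+1)^2 − 2·(j+1) + 1 = j^2.
Hence w_k = k^2 − 2k + 1 for every k ≥ 0, by induction.

w_k = k^2 − 2k + 1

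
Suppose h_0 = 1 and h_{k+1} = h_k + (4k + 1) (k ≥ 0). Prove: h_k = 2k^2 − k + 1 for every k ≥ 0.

Base case: h_0 = 1, and 2·0^2 − 0 + 1 = 1.
Assume h_m = 2m^2 − m + 1.
Then h_{m+1} = h_m + (4m + 1) = (2m^2 − m + 1) + (4m + 1) = 2m^2 + 3m + 2,
and 2·(m+1)^2 − (m+1) + 1 = 2m^2 + 3m + 2.
This completes the inductive step, so h_k = 2k^2 − k + 1 for all k ≥ 0.

h_k = 2k^2 − k + 1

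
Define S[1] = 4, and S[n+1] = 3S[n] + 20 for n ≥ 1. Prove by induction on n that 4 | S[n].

Base case: S[1] = 4 = 4·1, so 4 | S[1].
Assume 4 | S[m], so S[m] = 4t for some integer t.
Then S[m+1] = 3S[m] + 20 = 3·(4t) + 20 = 4(3t + 5), so 4 | S[m+1].
This completes the inductive step, so 4 | S[n] for all n ≥ 1.

4 | S[n]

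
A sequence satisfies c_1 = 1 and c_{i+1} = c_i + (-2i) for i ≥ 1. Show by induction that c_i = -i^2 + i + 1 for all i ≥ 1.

Base case: c_1 = 1, and -1^2 + 1 + 1 = 1.
Assume c_k = -k^2 + k + 1.
Then c_{k+1} = c_k + (-2k) = (-k^2 + k + 1) + (-2k) = -k^2 − k + 1,
and -(k+1)^2 + (k+1) + 1 = -k^2 − k + 1.
Hence c_i = -i^2 + i + 1 for every i ≥ 1, by induction.

c_i = -i^2 + i + 1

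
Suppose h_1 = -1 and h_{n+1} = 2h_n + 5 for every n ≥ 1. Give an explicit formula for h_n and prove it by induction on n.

Claim: h_n = 2^{n+1} − 5.

Base case: h_1 = -1, and 2^{1+1} − 5 = 4 − 5 = -1.
Assume h_r = 2^{r+1} − 5 for some r ≥ 1.
Then h_{r+1} = 2h_r + 5 = 2·(2^{r+1} − 5) + 5 = 2^{r+2} − 10 + 5 = 2^{r+2} − 5.
This completes the inductive step, so h_n = 2^{n+1} − 5 for all n ≥ 1.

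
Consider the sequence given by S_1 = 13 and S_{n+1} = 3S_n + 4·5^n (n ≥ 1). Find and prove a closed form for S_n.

Claim: S_n = 3^n + 2·5^n.

Base case: S_1 = 13, and 3^1 + 2·5^1 = 3 + 10 = 13.
Assume S_k = 3^k + 2·5^k for some k ≥ 1.
Then S_{k+1} = 3S_k + 4·5^k = 3·(3^k + 2·5^k) + 4·5^k = 3^{k+1} + 6·5^k + 4·5^k = 3^{k+1} + 10·5^k = 3^{k+1} + 2·5^{k+1}.
This completes the inductive step, so S_n = 3^n + 2·5^n for all n ≥ 1.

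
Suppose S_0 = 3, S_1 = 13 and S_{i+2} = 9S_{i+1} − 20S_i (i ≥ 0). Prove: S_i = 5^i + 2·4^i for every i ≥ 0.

Base cases: S_0 = 3 and 5^0 + 2·4^0 = 3; S_1 = 13 and 5^1 + 2·4^1 = 13.
Assume S_j = 5^j + 2·4^j for all 0 ≤ j ≤ k, where k ≥ 1.
Then S_{k+1} = 9S_k − 20S_{k−1} = 9·(5^k + 2·4^k) − 20·(5^{k−1} + 2·4^{k−1}) = (9·5 − 20)5^{k−1} + 2·(9·4 − 20)4^{k−1} = 25·5^{k−1} + 32·4^{k−1} = 5^{k+1} + 2·4^{k+1}.
By strong induction, S_i = 5^i + 2·4^i for all i ≥ 0.

S_i = 5^i + 2·4^i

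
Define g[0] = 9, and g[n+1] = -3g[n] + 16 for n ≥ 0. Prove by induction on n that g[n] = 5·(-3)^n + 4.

Base case: g[0] = 9, and 5·(-3)^0 + 4 = 5 + 4 = 9.
Assume g[m] = 5·(-3)^m + 4 for some m ≥ 0.
Then g[m+1] = -3g[m] + 16 = -3·(5·(-3)^m + 4) + 16 = -15·(-3)^m − 12 + 16 = 5·(-3)^{m+1} + 4.
This completes the inductive step, so g[n] = 5·(-3)^n + 4 for all n ≥ 0.

g[n] = 5·(-3)^n + 4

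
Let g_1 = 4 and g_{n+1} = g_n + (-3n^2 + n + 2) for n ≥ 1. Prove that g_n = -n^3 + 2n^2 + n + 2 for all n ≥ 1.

Base case: g_1 = 4, and -1^3 + 2·1^2 + 1 + 2 = 4.
Assume g_k = -k^3 + 2k^2 + k + 2.
Then g_{k+1} = g_k + (-3k^2 + k + 2) = (-k^3 + 2k^2 + k + 2) + (-3k^2 + k + 2) = -k^3 − k^2 + 2k + 4,
and -(k+1)^3 + 2·(k+1)^2 + (k+1) + 2 = -k^3 − k^2 + 2k + 4.
Hence g_n = -n^3 + 2n^2 + n + 2 for every n ≥ 1, by induction.

g_n = -n^3 + 2n^2 + n + 2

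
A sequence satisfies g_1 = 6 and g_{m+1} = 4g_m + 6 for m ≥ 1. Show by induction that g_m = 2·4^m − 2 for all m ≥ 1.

Base case: g_1 = 6, and 2·4^1 − 2 = 8 − 2 = 6.
Assume g_k = 2·4^k − 2 for some k ≥ 1.
Then g_{k+1} = 4g_k + 6 = 4·(2·4^k − 2) + 6 = 8·4^k − 8 + 6 = 2·4^{k+1} − 2.
So the formula holds for k+1, and by induction g_m = 2·4^m − 2 for all m ≥ 1.

g_m = 2·4^m − 2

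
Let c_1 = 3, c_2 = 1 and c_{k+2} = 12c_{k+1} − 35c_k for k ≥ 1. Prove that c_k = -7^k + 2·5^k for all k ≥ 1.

Base cases: c_1 = 3 and -7^1 + 2·5^1 = 3; c_2 = 1 and -7^2 + 2·5^2 = 1.
Assume c_i = -7^i + 2·5^i for all 1 ≤ i ≤ j, where j ≥ 2.
Then c_{j+1} = 12c_j − 35c_{j−1} = 12·(-7^j + 2·5^j) − 35·(-7^{j−1} + 2·5^{j−1}) = -(12·7 − 35)7^{j−1} + 2·(12·5 − 35)5^{j−1} = -49·7^{j−1} + 50·5^{j−1} = -7^{j+1} + 2·5^{j+1}.
So the formula holds for j+1, and by strong induction c_k = -7^k + 2·5^k for all k ≥ 1.

c_k = -7^k + 2·5^k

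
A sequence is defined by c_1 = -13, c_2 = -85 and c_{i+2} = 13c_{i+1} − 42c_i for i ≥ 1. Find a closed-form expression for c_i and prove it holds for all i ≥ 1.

Claim: c_i = -7^i − 6^i.

Base cases: c_1 = -13 and -7^1 − 6^1 = -13; c_2 = -85 and -7^2 − 6^2 = -85.
Assume c_j = -7^j − 6^j for all 1 ≤ j ≤ r, where r ≥ 2.
Then c_{r+1} = 13c_r − 42c_{r−1} = 13·(-7^r − 6^r) − 42·(-7^{r−1} − 6^{r−1}) = -(13·7 − 42)7^{r−1} − (13·6 − 42)6^{r−1} = -49·7^{r−1} − 36·6^{r−1} = -7^{r+1} − 6^{r+1}.
By strong induction, c_i = -7^i − 6^i for all i ≥ 1.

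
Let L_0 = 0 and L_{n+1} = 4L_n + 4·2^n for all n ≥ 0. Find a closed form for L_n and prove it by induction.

Claim: L_n = 2·4^n − 2·2^n.

Base case: L_0 = 0, and 2·4^0 − 2·2^0 = 2 − 2 = 0.
Assume L_j = 2·4^j − 2·2^j for some j ≥ 0.
Then L_{j+1} = 4L_j + 4·2^j = 4·(2·4^j − 2·2^j) + 4·2^j = 2·4^{j+1} − 8·2^j + 4·2^j = 2·4^{j+1} − 4·2^j = 2·4^{j+1} − 2·2^{j+1}.
This completes the inductive step, so L_n = 2·4^n − 2·2^n for all n ≥ 0.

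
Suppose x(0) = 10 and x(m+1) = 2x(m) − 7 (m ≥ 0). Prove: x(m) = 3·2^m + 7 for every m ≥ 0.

Base case: x(0) = 10, and 3·2^0 + 7 = 3 + 7 = 10.
Assume x(j) = 3·2^j + 7 for some j ≥ 0.
Then x(j+1) = 2x(j) − 7 = 2·(3·2^j + 7) − 7 = 6·2^j + 14 − 7 = 3·2^{j+1} + 7.
By induction, x(m) = 3·2^m + 7 for all m ≥ 0.

x(m) = 3·2^m + 7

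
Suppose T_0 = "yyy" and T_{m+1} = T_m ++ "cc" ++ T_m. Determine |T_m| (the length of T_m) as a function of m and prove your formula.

Claim: |T_m| = 5·2^m − 2.

Base case: |T_0| = 3, and 5·2^0 − 2 = 3.
Assume |T_r| = 5·2^r − 2.
Then |T_{r+1}| = |T_r| + 2 + |T_r| = 2|T_r| + 2 = 2(5·2^r − 2) + 2 = 5·2^{r+1} − 4 + 2 = 5·2^{r+1} − 2.
Hence |T_m| = 5·2^m − 2 for every m ≥ 0, by induction.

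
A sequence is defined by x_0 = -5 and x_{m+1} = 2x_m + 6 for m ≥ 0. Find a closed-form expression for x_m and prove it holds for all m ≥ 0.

Claim: x_m = 2^m − 6.

Base case: x_0 = -5, and 2^0 − 6 = 1 − 6 = -5.
Assume x_r = 2^r − 6 for some r ≥ 0.
Then x_{r+1} = 2x_r + 6 = 2·(2^r − 6) + 6 = 2^{r+1} − 12 + 6 = 2^{r+1} − 6.
So the formula holds for r+1, and by induction x_m = 2^m − 6 for all m ≥ 0.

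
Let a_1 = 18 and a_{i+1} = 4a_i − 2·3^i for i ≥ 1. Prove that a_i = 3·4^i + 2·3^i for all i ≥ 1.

Base case: a_1 = 18, and 3·4^1 + 2·3^1 = 12 + 6 = 18.
Assume a_k = 3·4^k + 2·3^k for some k ≥ 1.
Then a_{k+1} = 4a_k − 2·3^k = 4·(3·4^k + 2·3^k) − 2·3^k = 3·4^{k+1} + 8·3^k − 2·3^k = 3·4^{k+1} + 6·3^k = 3·4^{k+1} + 2·3^{k+1}.
This completes the inductive step, so a_i = 3·4^i + 2·3^i for all i ≥ 1.

a_i = 3·4^i + 2·3^i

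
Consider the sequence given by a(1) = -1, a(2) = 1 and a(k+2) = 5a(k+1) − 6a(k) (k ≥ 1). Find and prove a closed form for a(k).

Claim: a(k) = 3^k − 2·2^k.

Base cases: a(1) = -1 and 3^1 − 2·2^1 = -1; a(2) = 1 and 3^2 − 2·2^2 = 1.
Assume a(j) = 3^j − 2·2^j for all 1 ≤ j ≤ m, where m ≥ 2.
Then a(m+1) = 5a(m) − 6a(m−1) = 5·(3^m − 2·2^m) − 6·(3^{m−1} − 2·2^{m−1}) = (5·3 − 6)3^{m−1} − 2·(5·2 − 6)2^{m−1} = 9·3^{m−1} − 8·2^{m−1} = 3^{m+1} − 2·2^{m+1}.
Hence a(k) = 3^k − 2·2^k for every k ≥ 1, by strong induction.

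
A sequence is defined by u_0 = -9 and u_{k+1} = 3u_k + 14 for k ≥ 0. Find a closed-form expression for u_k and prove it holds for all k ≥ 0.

Claim: u_k = -2·3^k − 7.

Base case: u_0 = -9, and -2·3^0 − 7 = -2 − 7 = -9.
Assume u_j = -2·3^j − 7 for some j ≥ 0.
Then u_{j+1} = 3u_j + 14 = 3·(-2·3^j − 7) + 14 = -6·3^j − 21 + 14 = -2·3^{j+1} − 7.
By induction, u_k = -2·3^k − 7 for all k ≥ 0.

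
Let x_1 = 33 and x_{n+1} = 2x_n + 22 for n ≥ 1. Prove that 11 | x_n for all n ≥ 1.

Base case: x_1 = 33 = 11·3, so 11 | x_1.
Assume 11 | x_r, so x_r = 11t for some integer t.
Then x_{r+1} = 2x_r + 22 = 2·(11t) + 22 = 11(2t + 2), so 11 | x_{r+1}.
So the property holds for r+1, and by induction 11 | x_n for all n ≥ 1.

11 | x_n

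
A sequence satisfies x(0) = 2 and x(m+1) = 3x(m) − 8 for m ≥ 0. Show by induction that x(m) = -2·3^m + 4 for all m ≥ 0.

Base case: x(0) = 2, and -2·3^0 + 4 = -2 + 4 = 2.
Assume x(j) = -2·3^j + 4 for some j ≥ 0.
Then x(j+1) = 3x(j) − 8 = 3·(-2·3^j + 4) − 8 = -6·3^j + 12 − 8 = -2·3^{j+1} + 4.
Hence x(m) = -2·3^m + 4 for every m ≥ 0, by induction.

x(m) = -2·3^m + 4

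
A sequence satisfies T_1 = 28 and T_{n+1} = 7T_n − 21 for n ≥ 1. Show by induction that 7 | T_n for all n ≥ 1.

Base case: T_1 = 28 = 7·4, so 7 | T_1.
Assume 7 | T_k, so T_k = 7t for some integer t.
Then T_{k+1} = 7T_k − 21 = 7·(7t) − 21 = 7(7t − 3), so 7 | T_{k+1}.
Hence 7 | T_n for every n ≥ 1, by induction.

7 | T_n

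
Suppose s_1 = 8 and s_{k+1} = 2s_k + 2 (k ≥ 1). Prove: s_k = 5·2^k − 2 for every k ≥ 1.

Base case: s_1 = 8, and 5·2^1 − 2 = 10 − 2 = 8.
Assume s_r = 5·2^r − 2 for some r ≥ 1.
Then s_{r+1} = 2s_r + 2 = 2·(5·2^r − 2) + 2 = 10·2^r − 4 + 2 = 5·2^{r+1} − 2.
By induction, s_k = 5·2^k − 2 for all k ≥ 1.

s_k = 5·2^k − 2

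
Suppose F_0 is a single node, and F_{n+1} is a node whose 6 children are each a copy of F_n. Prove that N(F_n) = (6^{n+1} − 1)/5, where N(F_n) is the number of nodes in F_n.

Base case: N(F_0) = 1, and (6^{0+1} − 1)/5 = 1.
Assume N(F_k) = (6^{k+1} − 1)/5.
Then N(F_{k+1}) = 1 + 6N(F_k) = 1 + 6·(6^{k+1} − 1)/5 = 1 + (6^{k+2} − 6)/5 = (5 + 6^{k+2} − 6)/5 = (6^{k+2} − 1)/5.
By induction, N(F_n) = (6^{n+1} − 1)/5 for all n ≥ 0.

N(F_n) = (6^{n+1} − 1)/5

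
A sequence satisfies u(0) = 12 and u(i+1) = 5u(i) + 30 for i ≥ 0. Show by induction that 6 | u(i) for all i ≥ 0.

Base case: u(0) = 12 = 6·2, so 6 | u(0).
Assume 6 | u(j), so u(j) = 6t for some integer t.
Then u(j+1) = 5u(j) + 30 = 5·(6t) + 30 = 6(5t + 5), so 6 | u(j+1).
So the property holds for j+1, and by induction 6 | u(i) for all i ≥ 0.

6 | u(i)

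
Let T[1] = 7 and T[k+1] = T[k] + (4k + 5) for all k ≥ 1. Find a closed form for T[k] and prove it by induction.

Claim: T[k] = 2k^2 + 3k + 2.

Base case: T[1] = 7, and 2·1^2 + 3·1 + 2 = 7.
Assume T[m] = 2m^2 + 3m + 2.
Then T[m+1] = T[m] + (4m + 5) = (2m^2 + 3m + 2) + (4m + 5) = 2m^2 + 7m + 7,
and 2·(m+1)^2 + 3·(m+1) + 2 = 2m^2 + 7m + 7.
Hence T[k] = 2k^2 + 3k + 2 for every k ≥ 1, by induction.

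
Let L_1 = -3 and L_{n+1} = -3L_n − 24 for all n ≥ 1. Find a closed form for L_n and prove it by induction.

Claim: L_n = -(-3)^n − 6.

Base case: L_1 = -3, and -(-3)^1 − 6 = 3 − 6 = -3.
Assume L_k = -(-3)^k − 6 for some k ≥ 1.
Then L_{k+1} = -3L_k − 24 = -3·(-(-3)^k − 6) − 24 = 3·(-3)^k + 18 − 24 = -(-3)^{k+1} − 6.
By induction, L_n = -(-3)^n − 6 for all n ≥ 1.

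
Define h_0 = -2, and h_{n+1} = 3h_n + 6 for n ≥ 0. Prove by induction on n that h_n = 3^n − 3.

Base case: h_0 = -2, and 3^0 − 3 = 1 − 3 = -2.
Assume h_k = 3^k − 3 for some k ≥ 0.
Then h_{k+1} = 3h_k + 6 = 3·(3^k − 3) + 6 = 3^{k+1} − 9 + 6 = 3^{k+1} − 3.
This completes the inductive step, so h_n = 3^n − 3 for all n ≥ 0.

h_n = 3^n − 3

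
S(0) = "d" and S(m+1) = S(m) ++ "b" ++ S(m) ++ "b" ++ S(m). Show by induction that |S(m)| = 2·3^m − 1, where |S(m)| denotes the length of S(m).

Base case: |S(0)| = 1, and 2·3^0 − 1 = 1.
Assume |S(j)| = 2·3^j − 1.
Then |S(j+1)| = 3|S(j)| + 2 = 3(2·3^j − 1) + 2 = 2·3^{j+1} − 3 + 2 = 2·3^{j+1} − 1.
So the formula holds for j+1, and by induction |S(m)| = 2·3^m − 1 for all m ≥ 0.

|S(m)| = 2·3^m − 1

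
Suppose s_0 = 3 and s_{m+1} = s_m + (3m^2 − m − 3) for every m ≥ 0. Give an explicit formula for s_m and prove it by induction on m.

Claim: s_m = m^3 − 2m^2 − 2m + 3.

Base case: s_0 = 3, and 0^3 − 2·0^2 − 2·0 + 3 = 3.
Assume s_j = j^3 − 2j^2 − 2j + 3.
Then s_{j+1} = s_j + (3j^2 − j − 3) = (j^3 − 2j^2 − 2j + 3) + (3j^2 − j − 3) = j^3 + j^2 − 3j,
and (j+1)^3 − 2·(j+1)^2 − 2·(j+1) + 3 = j^3 + j^2 − 3j.
By induction, s_m = m^3 − 2m^2 − 2m + 3 for all m ≥ 0.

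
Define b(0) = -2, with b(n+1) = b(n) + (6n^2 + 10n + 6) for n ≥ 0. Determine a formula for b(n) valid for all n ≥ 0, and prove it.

Claim: b(n) = 2n^3 + 2n^2 + 2n − 2.

Base case: b(0) = -2, and 2·0^3 + 2·0^2 + 2·0 − 2 = -2.
Assume b(m) = 2m^3 + 2m^2 + 2m − 2.
Then b(m+1) = b(m) + (6m^2 + 10m + 6) = (2m^3 + 2m^2 + 2m − 2) + (6m^2 + 10m + 6) = 2m^3 + 8m^2 + 12m + 4,
and 2·(m+1)^3 + 2·(m+1)^2 + 2·(m+1) − 2 = 2m^3 + 8m^2 + 12m + 4.
This completes the inductive step, so b(n) = 2n^3 + 2n^2 + 2n − 2 for all n ≥ 0.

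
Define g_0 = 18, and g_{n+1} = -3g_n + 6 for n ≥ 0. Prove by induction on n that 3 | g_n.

Base case: g_0 = 18 = 3·6, so 3 | g_0.
Assume 3 | g_m, so g_m = 3t for some integer t.
Then g_{m+1} = -3g_m + 6 = -3·(3t) + 6 = 3(-3t + 2), so 3 | g_{m+1}.
This completes the inductive step, so 3 | g_n for all n ≥ 0.

3 | g_n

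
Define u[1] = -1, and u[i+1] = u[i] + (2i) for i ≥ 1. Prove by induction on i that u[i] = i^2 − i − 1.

Base case: u[1] = -1, and 1^2 − 1 − 1 = -1.
Assume u[m] = m^2 − m − 1.
Then u[m+1] = u[m] + (2m) = (m^2 − m − 1) + (2m) = m^2 + m − 1,
and (m+1)^2 − (m+1) − 1 = m^2 + m − 1.
This completes the inductive step, so u[i] = i^2 − i − 1 for all i ≥ 1.

u[i] = i^2 − i − 1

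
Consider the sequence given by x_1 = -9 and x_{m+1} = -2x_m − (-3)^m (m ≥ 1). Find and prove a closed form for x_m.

Claim: x_m = 3·(-2)^m + (-3)^m.

Base case: x_1 = -9, and 3·(-2)^1 + (-3)^1 = -6 − 3 = -9.
Assume x_j = 3·(-2)^j + (-3)^j for some j ≥ 1.
Then x_{j+1} = -2x_j − (-3)^j = -2·(3·(-2)^j + (-3)^j) − (-3)^j = 3·(-2)^{j+1} − 2·(-3)^j − (-3)^j = 3·(-2)^{j+1} − 3·(-3)^j = 3·(-2)^{j+1} + (-3)^{j+1}.
This completes the inductive step, so x_m = 3·(-2)^m + (-3)^m for all m ≥ 1.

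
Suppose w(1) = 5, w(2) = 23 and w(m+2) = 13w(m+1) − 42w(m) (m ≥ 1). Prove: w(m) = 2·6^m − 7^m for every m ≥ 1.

Base cases: w(1) = 5 and 2·6^1 − 7^1 = 5; w(2) = 23 and 2·6^2 − 7^2 = 23.
Assume w(i) = 2·6^i − 7^i for all 1 ≤ i ≤ j, where j ≥ 2.
Then w(j+1) = 13w(j) − 42w(j−1) = 13·(2·6^j − 7^j) − 42·(2·6^{j−1} − 7^{j−1}) = 2·(13·6 − 42)6^{j−1} − (13·7 − 42)7^{j−1} = 72·6^{j−1} − 49·7^{j−1} = 2·6^{j+1} − 7^{j+1}.
Hence w(m) = 2·6^m − 7^m for every m ≥ 1, by strong induction.

w(m) = 2·6^m − 7^m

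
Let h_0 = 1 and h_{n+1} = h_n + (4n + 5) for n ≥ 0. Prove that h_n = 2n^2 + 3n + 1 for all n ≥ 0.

Base case: h_0 = 1, and 2·0^2 + 3·0 + 1 = 1.
Assume h_k = 2k^2 + 3k + 1.
Then h_{k+1} = h_k + (4k + 5) = (2k^2 + 3k + 1) + (4k + 5) = 2k^2 + 7k + 6,
and 2·(k+1)^2 + 3·(k+1) + 1 = 2k^2 + 7k + 6.
This completes the inductive step, so h_n = 2n^2 + 3n + 1 for all n ≥ 0.

h_n = 2n^2 + 3n + 1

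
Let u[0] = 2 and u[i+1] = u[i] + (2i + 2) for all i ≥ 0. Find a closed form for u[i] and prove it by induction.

Claim: u[i] = i^2 + i + 2.

Base case: u[0] = 2, and 0^2 + 0 + 2 = 2.
Assume u[m] = m^2 + m + 2.
Then u[m+1] = u[m] + (2m + 2) = (m^2 + m + 2) + (2m + 2) = m^2 + 3m + 4,
and (m+1)^2 + (m+1) + 2 = m^2 + 3m + 4.
Hence u[i] = i^2 + i + 2 for every i ≥ 0, by induction.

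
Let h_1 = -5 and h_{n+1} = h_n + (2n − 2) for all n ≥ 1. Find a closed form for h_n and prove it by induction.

Claim: h_n = n^2 − 3n − 3.

Base case: h_1 = -5, and 1^2 − 3·1 − 3 = -5.
Assume h_j = j^2 − 3j − 3.
Then h_{j+1} = h_j + (2j − 2) = (j^2 − 3j − 3) + (2j − 2) = j^2 − j − 5,
and (j+1)^2 − 3·(j+1) − 3 = j^2 − j − 5.
By induction, h_n = n^2 − 3n − 3 for all n ≥ 1.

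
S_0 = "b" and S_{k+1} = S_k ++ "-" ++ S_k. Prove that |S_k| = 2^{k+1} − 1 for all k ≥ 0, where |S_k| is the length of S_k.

Base case: |S_0| = 1, and 2^{0+1} − 1 = 1.
Assume |S_j| = 2^{j+1} − 1.
Then |S_{j+1}| = |S_j| + 1 + |S_j| = 2|S_j| + 1 = 2(2^{j+1} − 1) + 1 = 2^{j+2} − 2 + 1 = 2^{j+2} − 1.
This completes the inductive step, so |S_k| = 2^{k+1} − 1 for all k ≥ 0.

|S_k| = 2^{k+1} − 1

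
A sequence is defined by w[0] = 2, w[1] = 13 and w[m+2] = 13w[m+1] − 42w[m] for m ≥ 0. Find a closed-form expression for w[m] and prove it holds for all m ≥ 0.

Claim: w[m] = 7^m + 6^m.

Base cases: w[0] = 2 and 7^0 + 6^0 = 2; w[1] = 13 and 7^1 + 6^1 = 13.
Assume w[j] = 7^j + 6^j for all 0 ≤ j ≤ r, where r ≥ 1.
Then w[r+1] = 13w[r] − 42w[r−1] = 13·(7^r + 6^r) − 42·(7^{r−1} + 6^{r−1}) = (13·7 − 42)7^{r−1} + (13·6 − 42)6^{r−1} = 49·7^{r−1} + 36·6^{r−1} = 7^{r+1} + 6^{r+1}.
Hence w[m] = 7^m + 6^m for every m ≥ 0, by strong induction.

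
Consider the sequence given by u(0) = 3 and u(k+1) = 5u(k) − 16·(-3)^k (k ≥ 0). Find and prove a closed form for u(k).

Claim: u(k) = 5^k + 2·(-3)^k.

Base case: u(0) = 3, and 5^0 + 2·(-3)^0 = 1 + 2 = 3.
Assume u(m) = 5^m + 2·(-3)^m for some m ≥ 0.
Then u(m+1) = 5u(m) − 16·(-3)^m = 5·(5^m + 2·(-3)^m) − 16·(-3)^m = 5^{m+1} + 10·(-3)^m − 16·(-3)^m = 5^{m+1} − 6·(-3)^m = 5^{m+1} + 2·(-3)^{m+1}.
This completes the inductive step, so u(k) = 5^k + 2·(-3)^k for all k ≥ 0.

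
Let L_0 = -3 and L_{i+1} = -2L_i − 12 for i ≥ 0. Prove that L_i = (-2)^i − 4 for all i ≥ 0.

Base case: L_0 = -3, and (-2)^0 − 4 = 1 − 4 = -3.
Assume L_j = (-2)^j − 4 for some j ≥ 0.
Then L_{j+1} = -2L_j − 12 = -2·((-2)^j − 4) − 12 = -2·(-2)^j + 8 − 12 = (-2)^{j+1} − 4.
By induction, L_i = (-2)^i − 4 for all i ≥ 0.

L_i = (-2)^i − 4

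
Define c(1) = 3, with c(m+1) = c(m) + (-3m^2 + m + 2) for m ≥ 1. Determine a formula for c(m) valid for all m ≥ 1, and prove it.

Claim: c(m) = -m^3 + 2m^2 + m + 1.

Base case: c(1) = 3, and -1^3 + 2·1^2 + 1 + 1 = 3.
Assume c(k) = -k^3 + 2k^2 + k + 1.
Then c(k+1) = c(k) + (-3k^2 + k + 2) = (-k^3 + 2k^2 + k + 1) + (-3k^2 + k + 2) = -k^3 − k^2 + 2k + 3,
and -(k+1)^3 + 2·(k+1)^2 + (k+1) + 1 = -k^3 − k^2 + 2k + 3.
By induction, c(m) = -m^3 + 2m^2 + m + 1 for all m ≥ 1.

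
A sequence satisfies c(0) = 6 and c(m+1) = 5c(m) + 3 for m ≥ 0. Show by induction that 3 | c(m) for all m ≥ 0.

Base case: c(0) = 6 = 3·2, so 3 | c(0).
Assume 3 | c(r), so c(r) = 3t for some integer t.
Then c(r+1) = 5c(r) + 3 = 5·(3t) + 3 = 3(5t + 1), so 3 | c(r+1).
Hence 3 | c(m) for every m ≥ 0, by induction.

3 | c(m)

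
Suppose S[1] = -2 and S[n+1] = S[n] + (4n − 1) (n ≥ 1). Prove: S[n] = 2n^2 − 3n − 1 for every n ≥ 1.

Base case: S[1] = -2, and 2·1^2 − 3·1 − 1 = -2.
Assume S[k] = 2k^2 − 3k − 1.
Then S[k+1] = S[k] + (4k − 1) = (2k^2 − 3k − 1) + (4k − 1) = 2k^2 + k − 2,
and 2·(k+1)^2 − 3·(k+1) − 1 = 2k^2 + k − 2.
By induction, S[n] = 2n^2 − 3n − 1 for all n ≥ 1.

S[n] = 2n^2 − 3n − 1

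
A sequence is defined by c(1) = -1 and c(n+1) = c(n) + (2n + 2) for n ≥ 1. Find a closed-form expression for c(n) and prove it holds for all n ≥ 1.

Claim: c(n) = n^2 + n − 3.

Base case: c(1) = -1, and 1^2 + 1 − 3 = -1.
Assume c(k) = k^2 + k − 3.
Then c(k+1) = c(k) + (2k + 2) = (k^2 + k − 3) + (2k + 2) = k^2 + 3k − 1,
and (k+1)^2 + (k+1) − 3 = k^2 + 3k − 1.
By induction, c(n) = n^2 + n − 3 for all n ≥ 1.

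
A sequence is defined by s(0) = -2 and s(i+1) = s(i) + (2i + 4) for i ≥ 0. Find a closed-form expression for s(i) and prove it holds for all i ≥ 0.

Claim: s(i) = i^2 + 3i − 2.

Base case: s(0) = -2, and 0^2 + 3·0 − 2 = -2.
Assume s(k) = k^2 + 3k − 2.
Then s(k+1) = s(k) + (2k + 4) = (k^2 + 3k − 2) + (2k + 4) = k^2 + 5k + 2,
and (k+1)^2 + 3·(k+1) − 2 = k^2 + 5k + 2.
This completes the inductive step, so s(i) = i^2 + 3i − 2 for all i ≥ 0.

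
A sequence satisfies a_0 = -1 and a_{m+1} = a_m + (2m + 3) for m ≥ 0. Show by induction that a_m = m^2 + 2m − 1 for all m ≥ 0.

Base case: a_0 = -1, and 0^2 + 2·0 − 1 = -1.
Assume a_j = j^2 + 2j − 1.
Then a_{j+1} = a_j + (2j + 3) = (j^2 + 2j − 1) + (2j + 3) = j^2 + 4j + 2,
and (j+1)^2 + 2·(j+1) − 1 = j^2 + 4j + 2.
By induction, a_m = m^2 + 2m − 1 for all m ≥ 0.

a_m = m^2 + 2m − 1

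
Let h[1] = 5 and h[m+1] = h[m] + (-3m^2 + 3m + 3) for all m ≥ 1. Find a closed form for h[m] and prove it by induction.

Claim: h[m] = -m^3 + 3m^2 + m + 2.

Base case: h[1] = 5, and -1^3 + 3·1^2 + 1 + 2 = 5.
Assume h[r] = -r^3 + 3r^2 + r + 2.
Then h[r+1] = h[r] + (-3r^2 + 3r + 3) = (-r^3 + 3r^2 + r + 2) + (-3r^2 + 3r + 3) = -r^3 + 4r + 5,
and -(r+1)^3 + 3·(r+1)^2 + (r+1) + 2 = -r^3 + 4r + 5.
By induction, h[m] = -m^3 + 3m^2 + m + 2 for all m ≥ 1.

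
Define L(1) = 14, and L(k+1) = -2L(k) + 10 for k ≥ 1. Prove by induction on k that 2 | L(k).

Base case: L(1) = 14 = 2·7, so 2 | L(1).
Assume 2 | L(r), so L(r) = 2t for some integer t.
Then L(r+1) = -2L(r) + 10 = -2·(2t) + 10 = 2(-2t + 5), so 2 | L(r+1).
By induction, 2 | L(k) for all k ≥ 1.

2 | L(k)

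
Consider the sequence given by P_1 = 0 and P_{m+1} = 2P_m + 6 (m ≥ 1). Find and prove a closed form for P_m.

Claim: P_m = 3·2^m − 6.

Base case: P_1 = 0, and 3·2^1 − 6 = 6 − 6 = 0.
Assume P_j = 3·2^j − 6 for some j ≥ 1.
Then P_{j+1} = 2P_j + 6 = 2·(3·2^j − 6) + 6 = 6·2^j − 12 + 6 = 3·2^{j+1} − 6.
So the formula holds for j+1, and by induction P_m = 3·2^m − 6 for all m ≥ 1.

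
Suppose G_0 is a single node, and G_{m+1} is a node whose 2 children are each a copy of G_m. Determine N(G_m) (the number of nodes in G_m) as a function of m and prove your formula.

Claim: N(G_m) = 2^{m+1} − 1.

Base case: N(G_0) = 1, and 2^{0+1} − 1 = 1.
Assume N(G_j) = 2^{j+1} − 1.
Then N(G_{j+1}) = 1 + 2N(G_j) = 1 + 2(2^{j+1} − 1) = 2^{j+2} − 2 + 1 = 2^{j+2} − 1.
This completes the inductive step, so N(G_m) = 2^{m+1} − 1 for all m ≥ 0.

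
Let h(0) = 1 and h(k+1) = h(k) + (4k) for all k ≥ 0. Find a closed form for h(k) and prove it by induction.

Claim: h(k) = 2k^2 − 2k + 1.

Base case: h(0) = 1, and 2·0^2 − 2·0 + 1 = 1.
Assume h(j) = 2j^2 − 2j + 1.
Then h(j+1) = h(j) + (4j) = (2j^2 − 2j + 1) + (4j) = 2j^2 + 2j + 1,
and 2·(j+1)^2 − 2·(j+1) + 1 = 2j^2 + 2j + 1.
By induction, h(k) = 2k^2 − 2k + 1 for all k ≥ 0.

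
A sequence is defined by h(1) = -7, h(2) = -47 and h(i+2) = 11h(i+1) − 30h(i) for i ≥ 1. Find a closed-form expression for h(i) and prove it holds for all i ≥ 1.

Claim: h(i) = 5^i − 2·6^i.

Base cases: h(1) = -7 and 5^1 − 2·6^1 = -7; h(2) = -47 and 5^2 − 2·6^2 = -47.
Assume h(j) = 5^j − 2·6^j for all 1 ≤ j ≤ k, where k ≥ 2.
Then h(k+1) = 11h(k) − 30h(k−1) = 11·(5^k − 2·6^k) − 30·(5^{k−1} − 2·6^{k−1}) = (11·5 − 30)5^{k−1} − 2·(11·6 − 30)6^{k−1} = 25·5^{k−1} − 72·6^{k−1} = 5^{k+1} − 2·6^{k+1}.
By strong induction, h(i) = 5^i − 2·6^i for all i ≥ 1.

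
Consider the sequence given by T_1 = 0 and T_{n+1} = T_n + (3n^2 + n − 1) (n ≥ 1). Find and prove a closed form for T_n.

Claim: T_n = n^3 − n^2 − n + 1.

Base case: T_1 = 0, and 1^3 − 1^2 − 1 + 1 = 0.
Assume T_k = k^3 − k^2 − k + 1.
Then T_{k+1} = T_k + (3k^2 + k − 1) = (k^3 − k^2 − k + 1) + (3k^2 + k − 1) = k^3 + 2k^2,
and (k+1)^3 − (k+1)^2 − (k+1) + 1 = k^3 + 2k^2.
This completes the inductive step, so T_n = n^3 − n^2 − n + 1 for all n ≥ 1.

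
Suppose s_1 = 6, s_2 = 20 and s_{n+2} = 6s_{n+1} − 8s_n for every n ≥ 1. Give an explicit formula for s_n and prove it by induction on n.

Claim: s_n = 2^n + 4^n.

Base cases: s_1 = 6 and 2^1 + 4^1 = 6; s_2 = 20 and 2^2 + 4^2 = 20.
Assume s_i = 2^i + 4^i for all 1 ≤ i ≤ j, where j ≥ 2.
Then s_{j+1} = 6s_j − 8s_{j−1} = 6·(2^j + 4^j) − 8·(2^{j−1} + 4^{j−1}) = (6·2 − 8)2^{j−1} + (6·4 − 8)4^{j−1} = 4·2^{j−1} + 16·4^{j−1} = 2^{j+1} + 4^{j+1}.
This completes the inductive step, so s_n = 2^n + 4^n for all n ≥ 1.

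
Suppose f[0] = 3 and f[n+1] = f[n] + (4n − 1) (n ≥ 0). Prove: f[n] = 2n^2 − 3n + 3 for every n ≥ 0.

Base case: f[0] = 3, and 2·0^2 − 3·0 + 3 = 3.
Assume f[k] = 2k^2 − 3k + 3.
Then f[k+1] = f[k] + (4k − 1) = (2k^2 − 3k + 3) + (4k − 1) = 2k^2 + k + 2,
and 2·(k+1)^2 − 3·(k+1) + 3 = 2k^2 + k + 2.
By induction, f[n] = 2n^2 − 3n + 3 for all n ≥ 0.

f[n] = 2n^2 − 3n + 3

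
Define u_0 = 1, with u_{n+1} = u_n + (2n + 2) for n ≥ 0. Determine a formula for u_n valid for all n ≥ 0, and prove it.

Claim: u_n = n^2 + n + 1.

Base case: u_0 = 1, and 0^2 + 0 + 1 = 1.
Assume u_k = k^2 + k + 1.
Then u_{k+1} = u_k + (2k + 2) = (k^2 + k + 1) + (2k + 2) = k^2 + 3k + 3,
and (k+1)^2 + (k+1) + 1 = k^2 + 3k + 3.
By induction, u_n = n^2 + n + 1 for all n ≥ 0.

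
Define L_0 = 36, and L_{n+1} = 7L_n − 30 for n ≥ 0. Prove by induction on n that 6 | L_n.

Base case: L_0 = 36 = 6·6, so 6 | L_0.
Assume 6 | L_r, so L_r = 6t for some integer t.
Then L_{r+1} = 7L_r − 30 = 7·(6t) − 30 = 6(7t − 5), so 6 | L_{r+1}.
By induction, 6 | L_n for all n ≥ 0.

6 | L_n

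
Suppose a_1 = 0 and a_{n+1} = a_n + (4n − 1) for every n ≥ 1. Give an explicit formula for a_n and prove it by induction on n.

Claim: a_n = 2n^2 − 3n + 1.

Base case: a_1 = 0, and 2·1^2 − 3·1 + 1 = 0.
Assume a_j = 2j^2 − 3j + 1.
Then a_{j+1} = a_j + (4j − 1) = (2j^2 − 3j + 1) + (4j − 1) = 2j^2 + j,
and 2·(j+1)^2 − 3·(j+1) + 1 = 2j^2 + j.
By induction, a_n = 2n^2 − 3n + 1 for all n ≥ 1.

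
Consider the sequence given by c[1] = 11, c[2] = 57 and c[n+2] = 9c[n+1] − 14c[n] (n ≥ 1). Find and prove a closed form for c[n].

Claim: c[n] = 2·2^n + 7^n.

Base cases: c[1] = 11 and 2·2^1 + 7^1 = 11; c[2] = 57 and 2·2^2 + 7^2 = 57.
Assume c[j] = 2·2^j + 7^j for all 1 ≤ j ≤ k, where k ≥ 2.
Then c[k+1] = 9c[k] − 14c[k−1] = 9·(2·2^k + 7^k) − 14·(2·2^{k−1} + 7^{k−1}) = 2·(9·2 − 14)2^{k−1} + (9·7 − 14)7^{k−1} = 8·2^{k−1} + 49·7^{k−1} = 2·2^{k+1} + 7^{k+1}.
By strong induction, c[n] = 2·2^n + 7^n for all n ≥ 1.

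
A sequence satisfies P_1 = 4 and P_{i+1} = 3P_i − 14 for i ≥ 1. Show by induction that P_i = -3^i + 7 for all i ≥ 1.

Base case: P_1 = 4, and -3^1 + 7 = -3 + 7 = 4.
Assume P_r = -3^r + 7 for some r ≥ 1.
Then P_{r+1} = 3P_r − 14 = 3·(-3^r + 7) − 14 = -3^{r+1} + 21 − 14 = -3^{r+1} + 7.
Hence P_i = -3^i + 7 for every i ≥ 1, by induction.

P_i = -3^i + 7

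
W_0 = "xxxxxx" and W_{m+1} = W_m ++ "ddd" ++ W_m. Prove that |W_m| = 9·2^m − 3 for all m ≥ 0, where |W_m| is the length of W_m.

Base case: |W_0| = 6, and 9·2^0 − 3 = 6.
Assume |W_r| = 9·2^r − 3.
Then |W_{r+1}| = |W_r| + 3 + |W_r| = 2|W_r| + 3 = 2(9·2^r − 3) + 3 = 9·2^{r+1} − 6 + 3 = 9·2^{r+1} − 3.
This completes the inductive step, so |W_m| = 9·2^m − 3 for all m ≥ 0.

|W_m| = 9·2^m − 3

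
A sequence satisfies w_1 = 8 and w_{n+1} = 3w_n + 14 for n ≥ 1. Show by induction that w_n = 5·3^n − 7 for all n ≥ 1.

Base case: w_1 = 8, and 5·3^1 − 7 = 15 − 7 = 8.
Assume w_m = 5·3^m − 7 for some m ≥ 1.
Then w_{m+1} = 3w_m + 14 = 3·(5·3^m − 7) + 14 = 15·3^m − 21 + 14 = 5·3^{m+1} − 7.
This completes the inductive step, so w_n = 5·3^n − 7 for all n ≥ 1.

w_n = 5·3^n − 7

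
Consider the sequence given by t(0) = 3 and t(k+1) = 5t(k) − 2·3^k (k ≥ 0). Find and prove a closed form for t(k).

Claim: t(k) = 2·5^k + 3^k.

Base case: t(0) = 3, and 2·5^0 + 3^0 = 2 + 1 = 3.
Assume t(j) = 2·5^j + 3^j for some j ≥ 0.
Then t(j+1) = 5t(j) − 2·3^j = 5·(2·5^j + 3^j) − 2·3^j = 2·5^{j+1} + 5·3^j − 2·3^j = 2·5^{j+1} + 3·3^j = 2·5^{j+1} + 3^{j+1}.
Hence t(k) = 2·5^k + 3^k for every k ≥ 0, by induction.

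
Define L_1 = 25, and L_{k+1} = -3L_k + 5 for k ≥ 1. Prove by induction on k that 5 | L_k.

Base case: L_1 = 25 = 5·5, so 5 | L_1.
Assume 5 | L_j, so L_j = 5t for some integer t.
Then L_{j+1} = -3L_j + 5 = -3·(5t) + 5 = 5(-3t + 1), so 5 | L_{j+1}.
By induction, 5 | L_k for all k ≥ 1.

5 | L_k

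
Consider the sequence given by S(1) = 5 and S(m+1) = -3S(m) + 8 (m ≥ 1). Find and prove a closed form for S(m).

Claim: S(m) = -(-3)^m + 2.

Base case: S(1) = 5, and -(-3)^1 + 2 = 3 + 2 = 5.
Assume S(j) = -(-3)^j + 2 for some j ≥ 1.
Then S(j+1) = -3S(j) + 8 = -3·(-(-3)^j + 2) + 8 = 3·(-3)^j − 6 + 8 = -(-3)^{j+1} + 2.
So the formula holds for j+1, and by induction S(m) = -(-3)^m + 2 for all m ≥ 1.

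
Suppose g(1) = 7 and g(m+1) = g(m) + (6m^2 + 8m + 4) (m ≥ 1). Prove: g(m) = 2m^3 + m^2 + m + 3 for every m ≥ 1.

Base case: g(1) = 7, and 2·1^3 + 1^2 + 1 + 3 = 7.
Assume g(j) = 2j^3 + j^2 + j + 3.
Then g(j+1) = g(j) + (6j^2 + 8j + 4) = (2j^3 + j^2 + j + 3) + (6j^2 + 8j + 4) = 2j^3 + 7j^2 + 9j + 7,
and 2·(j+1)^3 + (j+1)^2 + (j+1) + 3 = 2j^3 + 7j^2 + 9j + 7.
Hence g(m) = 2m^3 + m^2 + m + 3 for every m ≥ 1, by induction.

g(m) = 2m^3 + m^2 + m + 3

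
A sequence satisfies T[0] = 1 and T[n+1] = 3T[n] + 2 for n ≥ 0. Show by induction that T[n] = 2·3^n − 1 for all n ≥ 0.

Base case: T[0] = 1, and 2·3^0 − 1 = 2 − 1 = 1.
Assume T[r] = 2·3^r − 1 for some r ≥ 0.
Then T[r+1] = 3T[r] + 2 = 3·(2·3^r − 1) + 2 = 6·3^r − 3 + 2 = 2·3^{r+1} − 1.
So the formula holds for r+1, and by induction T[n] = 2·3^n − 1 for all n ≥ 0.

T[n] = 2·3^n − 1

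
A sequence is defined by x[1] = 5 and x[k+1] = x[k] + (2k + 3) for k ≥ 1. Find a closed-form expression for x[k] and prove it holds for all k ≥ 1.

Claim: x[k] = k^2 + 2k + 2.

Base case: x[1] = 5, and 1^2 + 2·1 + 2 = 5.
Assume x[m] = m^2 + 2m + 2.
Then x[m+1] = x[m] + (2m + 3) = (m^2 + 2m + 2) + (2m + 3) = m^2 + 4m + 5,
and (m+1)^2 + 2·(m+1) + 2 = m^2 + 4m + 5.
Hence x[k] = k^2 + 2k + 2 for every k ≥ 1, by induction.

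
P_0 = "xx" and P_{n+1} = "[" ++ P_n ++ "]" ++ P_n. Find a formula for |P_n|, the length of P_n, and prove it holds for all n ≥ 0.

Claim: |P_n| = 2^{n+2} − 2.

Base case: |P_0| = 2, and 2^{0+2} − 2 = 2.
Assume |P_r| = 2^{r+2} − 2.
Then |P_{r+1}| = 1 + |P_r| + 1 + |P_r| = 2|P_r| + 2 = 2(2^{r+2} − 2) + 2 = 2^{r+3} − 4 + 2 = 2^{r+3} − 2.
This completes the inductive step, so |P_n| = 2^{n+2} − 2 for all n ≥ 0.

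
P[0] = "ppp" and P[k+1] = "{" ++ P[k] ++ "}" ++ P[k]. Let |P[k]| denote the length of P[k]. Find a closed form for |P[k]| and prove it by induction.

Claim: |P[k]| = 5·2^k − 2.

Base case: |P[0]| = 3, and 5·2^0 − 2 = 3.
Assume |P[r]| = 5·2^r − 2.
Then |P[r+1]| = 1 + |P[r]| + 1 + |P[r]| = 2|P[r]| + 2 = 2(5·2^r − 2) + 2 = 5·2^{r+1} − 4 + 2 = 5·2^{r+1} − 2.
This completes the inductive step, so |P[k]| = 5·2^k − 2 for all k ≥ 0.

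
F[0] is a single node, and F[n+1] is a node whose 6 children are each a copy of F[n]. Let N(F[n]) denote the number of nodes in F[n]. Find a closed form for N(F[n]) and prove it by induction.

Claim: N(F[n]) = (6^{n+1} − 1)/5.

Base case: N(F[0]) = 1, and (6^{0+1} − 1)/5 = 1.
Assume N(F[r]) = (6^{r+1} − 1)/5.
Then N(F[r+1]) = 1 + 6N(F[r]) = 1 + 6·(6^{r+1} − 1)/5 = 1 + (6^{r+2} − 6)/5 = (5 + 6^{r+2} − 6)/5 = (6^{r+2} − 1)/5.
By induction, N(F[n]) = (6^{n+1} − 1)/5 for all n ≥ 0.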